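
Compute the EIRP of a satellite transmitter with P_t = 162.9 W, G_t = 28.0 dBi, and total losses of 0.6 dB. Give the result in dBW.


Pt = 162.9 W = 22.1192 dBW
EIRP = Pt_dBW + Gt - losses = 22.1192 + 28.0 - 0.6 = 49.5192 dBW

49.5192 dBW


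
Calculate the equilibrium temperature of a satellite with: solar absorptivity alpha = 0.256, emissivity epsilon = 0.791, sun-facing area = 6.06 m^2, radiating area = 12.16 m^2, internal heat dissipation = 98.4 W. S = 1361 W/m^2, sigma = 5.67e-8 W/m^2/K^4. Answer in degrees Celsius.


Numerator = alpha*S*A_sun + Q_int = 0.256*1361*6.06 + 98.4 = 2209.8010 W
Denominator = eps*sigma*A_rad = 0.791*5.67e-8*12.16 = 5.4537235e-07 W/K^4
T^4 = 4.0519123e+09 K^4
T = 252.2987 K = -20.8513 C

-20.8513 degrees Celsius


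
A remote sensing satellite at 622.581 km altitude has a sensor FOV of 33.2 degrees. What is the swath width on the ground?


FOV = 33.2 deg = 0.5794493 rad
swath = 2 * alt * tan(FOV/2) = 2 * 622.581 * tan(0.2897247)
swath = 2 * 622.581 * 0.2981129
swath = 371.1989 km

371.1989 km


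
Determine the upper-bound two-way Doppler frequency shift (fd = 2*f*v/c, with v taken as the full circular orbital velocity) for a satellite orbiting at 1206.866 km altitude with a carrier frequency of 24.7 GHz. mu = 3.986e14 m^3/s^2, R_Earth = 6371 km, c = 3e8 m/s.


r = 7.577866e+06 m
v = sqrt(mu/r) = 7252.6244 m/s (worst-case radial velocity)
f = 24.7 GHz = 2.47e+10 Hz
fd = 2*f*v/c = 2*2.47e+10*7252.6244/3.0e+08
fd = 1.1942655e+06 Hz

1.1943e+06 Hz


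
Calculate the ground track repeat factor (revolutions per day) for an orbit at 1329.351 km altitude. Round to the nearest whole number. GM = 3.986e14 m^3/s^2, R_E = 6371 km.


r = 7.700351e+06 m
T = 2*pi*sqrt(r^3/mu) = 6724.7633 s = 112.0794 min
revs/day = 1440 / 112.0794 = 12.8480
Rounded: 13 revolutions per day

13 revolutions per day


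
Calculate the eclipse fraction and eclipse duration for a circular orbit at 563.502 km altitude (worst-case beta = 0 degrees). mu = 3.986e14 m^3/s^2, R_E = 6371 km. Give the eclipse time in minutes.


r = 6934.5020 km
T = 95.7818 min
Eclipse fraction = arcsin(R_E/r)/pi = arcsin(6371.0000/6934.5020)/pi
= arcsin(0.9187394)/pi = 0.3707915
Eclipse duration = 0.3707915 * 95.7818 = 35.5151 min

35.5151 minutes


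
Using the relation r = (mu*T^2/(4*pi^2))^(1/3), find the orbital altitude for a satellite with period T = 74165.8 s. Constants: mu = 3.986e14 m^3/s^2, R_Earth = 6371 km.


T = 74165.8 s
r = (mu*T^2/(4*pi^2))^(1/3) = (3.986e14 * 74165.8^2 / (4*pi^2))^(1/3)
r = 3.8152966e+07 m = 38152.9664 km
alt = r - R_E = 38152.9664 - 6371 = 31781.9664 km

31781.9664 km


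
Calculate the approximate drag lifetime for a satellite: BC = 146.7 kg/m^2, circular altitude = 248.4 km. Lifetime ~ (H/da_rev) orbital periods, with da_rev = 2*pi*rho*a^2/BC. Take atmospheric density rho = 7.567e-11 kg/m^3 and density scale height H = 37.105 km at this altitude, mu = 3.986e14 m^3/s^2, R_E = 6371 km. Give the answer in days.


a = R_E + alt = 6619.4000 km = 6.6194e+06 m
da_rev = 2*pi*rho*a^2/BC = 2*pi*7.567e-11*(6.6194e+06)^2/146.7 = 142.007323 m per revolution
N = H/da_rev = 37105.0000 m / 142.007323 m = 261.2893 revolutions
P = 2*pi*sqrt(a^3/mu) = 5359.6837 s
lifetime = N*P = 261.2893 * 5359.6837 = 1.4004282e+06 s = 16.2087 days

16.2087 days


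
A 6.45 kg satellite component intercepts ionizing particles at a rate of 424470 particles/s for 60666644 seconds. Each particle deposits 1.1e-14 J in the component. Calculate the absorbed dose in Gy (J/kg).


Total energy deposited = rate * time * E_per
  = 424470 * 60666644 * 1.1e-14 = 0.2832629 J
Dose = E_total / mass = 0.2832629 / 6.45
Dose = 0.04391672 Gy

0.0439 Gy


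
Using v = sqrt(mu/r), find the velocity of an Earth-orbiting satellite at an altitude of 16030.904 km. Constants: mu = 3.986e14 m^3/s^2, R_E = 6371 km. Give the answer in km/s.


r = R_E + alt = 6371.0 + 16030.904 = 22401.9040 km = 2.2401904e+07 m
v = sqrt(mu/r) = sqrt(3.986e14 / 2.2401904e+07) = 4218.1904 m/s = 4.2182 km/s

4.2182 km/s


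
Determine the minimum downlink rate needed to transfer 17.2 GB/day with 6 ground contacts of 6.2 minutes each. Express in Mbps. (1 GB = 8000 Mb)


total contact time = 6 * 6.2 * 60 = 2232.0000 s
data = 17.2 GB = 137600.0000 Mb
rate = 137600.0000 / 2232.0000 = 61.6487 Mbps

61.6487 Mbps


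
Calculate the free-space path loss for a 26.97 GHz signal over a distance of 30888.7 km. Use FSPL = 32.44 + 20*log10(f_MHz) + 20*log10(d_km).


f = 26.97 GHz = 26970.0000 MHz
d = 30888.7 km
FSPL = 32.44 + 20*log10(26970.0000) + 20*log10(30888.7)
FSPL = 32.44 + 88.6176 + 89.7960
FSPL = 210.8536 dB

210.8536 dB


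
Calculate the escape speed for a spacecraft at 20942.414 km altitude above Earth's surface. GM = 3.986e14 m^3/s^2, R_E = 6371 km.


r = 6371.0 + 20942.414 = 27313.4140 km = 2.7313414e+07 m
v_esc = sqrt(2*mu/r) = sqrt(2*3.986e14 / 2.7313414e+07)
v_esc = 5402.5109 m/s = 5.4025 km/s

5.4025 km/s


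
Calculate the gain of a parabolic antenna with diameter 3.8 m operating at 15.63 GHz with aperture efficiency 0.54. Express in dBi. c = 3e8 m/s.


lambda = c/f = 3e8 / 1.563e+10 = 0.01919386 m
G = eta*(pi*D/lambda)^2 = 0.54*(pi*3.8/0.01919386)^2
G = 208898.8961 (linear)
G = 10*log10(208898.8961) = 53.1994 dBi

53.1994 dBi


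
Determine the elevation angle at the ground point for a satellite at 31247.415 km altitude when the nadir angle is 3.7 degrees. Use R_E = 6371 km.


r = R_E + alt = 37618.4150 km
Law of sines in the satellite / Earth-center / ground-point triangle:
  sin(nadir)/R_E = sin(90 + el)/r  =>  cos(el) = (r/R_E)*sin(nadir)
cos(el) = (37618.4150 / 6371.0000) * sin(3.7 deg) = 0.3810396
el = arccos(0.3810396) = 67.6019 deg
(Earth-central angle = 90 - nadir - el = 18.6981 deg)

67.6019 degrees


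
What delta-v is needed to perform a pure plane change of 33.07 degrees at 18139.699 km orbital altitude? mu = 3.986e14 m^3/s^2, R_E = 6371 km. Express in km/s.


r = 24510.6990 km = 2.4510699e+07 m
V = sqrt(mu/r) = 4032.6525 m/s
di = 33.07 deg = 0.5771804 rad
dV = 2*V*sin(di/2) = 2*4032.6525*sin(0.2885902)
dV = 2295.3939 m/s = 2.2954 km/s

2.2954 km/s


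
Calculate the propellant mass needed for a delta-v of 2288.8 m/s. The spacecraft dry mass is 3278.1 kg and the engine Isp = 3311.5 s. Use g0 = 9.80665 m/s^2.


ve = Isp * g0 = 3311.5 * 9.80665 = 32474.721475 m/s
mass ratio = exp(dv/ve) = exp(2288.8/32474.721475) = 1.07302250
m_prop = m_dry * (mr - 1) = 3278.1 * (1.07302250 - 1)
m_prop = 239.3751 kg

239.3751 kg


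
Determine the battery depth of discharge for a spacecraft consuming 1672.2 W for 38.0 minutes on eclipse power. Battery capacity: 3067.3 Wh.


E_used = P * t / 60 = 1672.2 * 38.0 / 60 = 1059.0600 Wh
DOD = E_used / E_total * 100 = 1059.0600 / 3067.3 * 100
DOD = 34.5274 %

34.5274 %


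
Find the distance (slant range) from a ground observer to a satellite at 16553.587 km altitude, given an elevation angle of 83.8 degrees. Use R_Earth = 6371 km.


h = 16553.587 km, el = 83.8 deg
d = -R_E*sin(el) + sqrt((R_E*sin(el))^2 + 2*R_E*h + h^2)
d = -6371.0000*sin(1.4626) + sqrt((6371.0000*0.994151)^2 + 2*6371.0000*16553.587 + 16553.587^2)
d = 16580.5230 km

16580.5230 km


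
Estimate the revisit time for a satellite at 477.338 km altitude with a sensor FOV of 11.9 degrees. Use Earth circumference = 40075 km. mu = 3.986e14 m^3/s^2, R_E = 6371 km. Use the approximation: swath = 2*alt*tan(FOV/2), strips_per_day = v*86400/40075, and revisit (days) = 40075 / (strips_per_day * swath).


swath = 2*477.338*tan(0.1038471) = 99.4983 km
v = sqrt(mu/r) = 7629.1482 m/s = 7.6291 km/s
strips/day = v*86400/40075 = 7.6291*86400/40075 = 16.4481
coverage/day = strips * swath = 16.4481 * 99.4983 = 1636.5592 km
revisit = 40075 / 1636.5592 = 24.4874 days

24.4874 days


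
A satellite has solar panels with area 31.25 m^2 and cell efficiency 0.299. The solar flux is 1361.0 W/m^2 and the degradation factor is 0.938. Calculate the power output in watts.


P = area * eta * S * degradation
P = 31.25 * 0.299 * 1361.0 * 0.938
P = 11928.3994 W

11928.3994 W


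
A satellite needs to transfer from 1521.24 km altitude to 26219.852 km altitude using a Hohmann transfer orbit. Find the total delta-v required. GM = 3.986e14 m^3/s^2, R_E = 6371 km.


r1 = 7892.2400 km = 7.89224e+06 m
r2 = 32590.8520 km = 3.2590852e+07 m
dv1 = sqrt(mu/r1)*(sqrt(2*r2/(r1+r2)) - 1) = 1910.9653 m/s
dv2 = sqrt(mu/r2)*(1 - sqrt(2*r1/(r1+r2))) = 1313.4718 m/s
total dv = |dv1| + |dv2| = 1910.9653 + 1313.4718 = 3224.4371 m/s = 3.2244 km/s

3.2244 km/s


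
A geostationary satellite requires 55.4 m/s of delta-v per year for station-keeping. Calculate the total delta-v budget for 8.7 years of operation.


dV = rate * years = 55.4 * 8.7
dV = 481.9800 m/s

481.9800 m/s


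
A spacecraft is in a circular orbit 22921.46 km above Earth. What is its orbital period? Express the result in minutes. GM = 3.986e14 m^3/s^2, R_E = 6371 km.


r = 29292.4600 km = 2.929246e+07 m
T = 2*pi*sqrt(r^3/mu) = 2*pi*sqrt(2.5134343e+22 / 3.986e14)
T = 49893.6171 s = 831.5603 min

831.5603 minutes


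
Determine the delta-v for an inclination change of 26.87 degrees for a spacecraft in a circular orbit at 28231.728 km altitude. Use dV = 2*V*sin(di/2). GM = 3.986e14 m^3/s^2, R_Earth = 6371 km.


r = 34602.7280 km = 3.4602728e+07 m
V = sqrt(mu/r) = 3394.0128 m/s
di = 26.87 deg = 0.46897 rad
dV = 2*V*sin(di/2) = 2*3394.0128*sin(0.234485)
dV = 1577.1441 m/s = 1.5771 km/s

1.5771 km/s


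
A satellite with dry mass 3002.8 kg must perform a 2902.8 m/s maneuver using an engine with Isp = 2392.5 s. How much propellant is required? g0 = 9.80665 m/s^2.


ve = Isp * g0 = 2392.5 * 9.80665 = 23462.410125 m/s
mass ratio = exp(dv/ve) = exp(2902.8/23462.410125) = 1.13170043
m_prop = m_dry * (mr - 1) = 3002.8 * (1.13170043 - 1)
m_prop = 395.4700 kg

395.4700 kg


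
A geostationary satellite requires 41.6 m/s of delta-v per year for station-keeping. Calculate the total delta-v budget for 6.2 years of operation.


dV = rate * years = 41.6 * 6.2
dV = 257.9200 m/s

257.9200 m/s


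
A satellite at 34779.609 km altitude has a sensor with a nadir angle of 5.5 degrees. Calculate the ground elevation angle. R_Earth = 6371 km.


r = R_E + alt = 41150.6090 km
Law of sines in the satellite / Earth-center / ground-point triangle:
  sin(nadir)/R_E = sin(90 + el)/r  =>  cos(el) = (r/R_E)*sin(nadir)
cos(el) = (41150.6090 / 6371.0000) * sin(5.5 deg) = 0.6190725
el = arccos(0.6190725) = 51.7516 deg
(Earth-central angle = 90 - nadir - el = 32.7484 deg)

51.7516 degrees


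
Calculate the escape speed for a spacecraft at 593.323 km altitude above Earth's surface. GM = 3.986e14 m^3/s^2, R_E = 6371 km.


r = 6371.0 + 593.323 = 6964.3230 km = 6.964323e+06 m
v_esc = sqrt(2*mu/r) = sqrt(2*3.986e14 / 6.964323e+06)
v_esc = 10699.0248 m/s = 10.6990 km/s

10.6990 km/s


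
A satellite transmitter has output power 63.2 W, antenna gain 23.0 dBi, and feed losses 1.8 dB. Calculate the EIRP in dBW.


Pt = 63.2 W = 18.0072 dBW
EIRP = Pt_dBW + Gt - losses = 18.0072 + 23.0 - 1.8 = 39.2072 dBW

39.2072 dBW


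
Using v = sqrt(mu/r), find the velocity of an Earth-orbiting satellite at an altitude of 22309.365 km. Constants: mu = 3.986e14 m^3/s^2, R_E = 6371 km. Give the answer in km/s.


r = R_E + alt = 6371.0 + 22309.365 = 28680.3650 km = 2.8680365e+07 m
v = sqrt(mu/r) = sqrt(3.986e14 / 2.8680365e+07) = 3728.0035 m/s = 3.7280 km/s

3.7280 km/s


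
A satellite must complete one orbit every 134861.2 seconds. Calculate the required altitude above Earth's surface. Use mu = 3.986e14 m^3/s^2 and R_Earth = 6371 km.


T = 134861.2 s
r = (mu*T^2/(4*pi^2))^(1/3) = (3.986e14 * 134861.2^2 / (4*pi^2))^(1/3)
r = 5.6839537e+07 m = 56839.5371 km
alt = r - R_E = 56839.5371 - 6371 = 50468.5371 km

50468.5371 km


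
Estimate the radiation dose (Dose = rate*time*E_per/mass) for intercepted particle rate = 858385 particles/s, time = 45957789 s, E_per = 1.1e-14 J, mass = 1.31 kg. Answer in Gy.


Total energy deposited = rate * time * E_per
  = 858385 * 45957789 * 1.1e-14 = 0.4339442 J
Dose = E_total / mass = 0.4339442 / 1.31
Dose = 0.3312551 Gy

0.3313 Gy


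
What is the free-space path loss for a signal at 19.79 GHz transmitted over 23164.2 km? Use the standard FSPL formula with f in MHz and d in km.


f = 19.79 GHz = 19790.0000 MHz
d = 23164.2 km
FSPL = 32.44 + 20*log10(19790.0000) + 20*log10(23164.2)
FSPL = 32.44 + 85.9289 + 87.2963
FSPL = 205.6653 dB

205.6653 dB


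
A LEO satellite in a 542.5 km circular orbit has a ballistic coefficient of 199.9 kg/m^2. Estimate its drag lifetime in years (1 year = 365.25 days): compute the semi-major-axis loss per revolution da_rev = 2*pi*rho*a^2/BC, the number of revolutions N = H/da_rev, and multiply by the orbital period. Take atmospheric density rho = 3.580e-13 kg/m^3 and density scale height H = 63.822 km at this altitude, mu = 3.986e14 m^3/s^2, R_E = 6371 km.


a = R_E + alt = 6913.5000 km = 6.9135e+06 m
da_rev = 2*pi*rho*a^2/BC = 2*pi*3.580e-13*(6.9135e+06)^2/199.9 = 0.537831253 m per revolution
N = H/da_rev = 63822.0000 m / 0.537831253 m = 118665.4729 revolutions
P = 2*pi*sqrt(a^3/mu) = 5720.8185 s
lifetime = N*P = 118665.4729 * 5720.8185 = 6.7886364e+08 s = 7857.2180 days
years = 7857.2180 / 365.25 = 21.5119 years

21.5119 years


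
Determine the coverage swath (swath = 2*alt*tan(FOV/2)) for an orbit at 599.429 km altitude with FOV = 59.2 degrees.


FOV = 59.2 deg = 1.0332 rad
swath = 2 * alt * tan(FOV/2) = 2 * 599.429 * tan(0.5166175)
swath = 2 * 599.429 * 0.5680791
swath = 681.0461 km

681.0461 km


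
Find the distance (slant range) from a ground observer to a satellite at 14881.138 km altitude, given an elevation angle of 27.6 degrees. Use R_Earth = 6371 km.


h = 14881.138 km, el = 27.6 deg
d = -R_E*sin(el) + sqrt((R_E*sin(el))^2 + 2*R_E*h + h^2)
d = -6371.0000*sin(0.4817109) + sqrt((6371.0000*0.463296)^2 + 2*6371.0000*14881.138 + 14881.138^2)
d = 17536.7772 km

17536.7772 km


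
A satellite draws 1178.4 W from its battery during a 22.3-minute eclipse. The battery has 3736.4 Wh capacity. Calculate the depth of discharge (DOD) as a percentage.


E_used = P * t / 60 = 1178.4 * 22.3 / 60 = 437.9720 Wh
DOD = E_used / E_total * 100 = 437.9720 / 3736.4 * 100
DOD = 11.7218 %

11.7218 %


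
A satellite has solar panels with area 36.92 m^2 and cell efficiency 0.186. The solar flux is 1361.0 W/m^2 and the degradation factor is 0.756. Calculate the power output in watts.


P = area * eta * S * degradation
P = 36.92 * 0.186 * 1361.0 * 0.756
P = 7065.6896 W

7065.6896 W


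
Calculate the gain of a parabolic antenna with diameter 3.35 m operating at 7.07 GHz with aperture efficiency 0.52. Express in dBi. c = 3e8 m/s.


lambda = c/f = 3e8 / 7.07e+09 = 0.04243281 m
G = eta*(pi*D/lambda)^2 = 0.52*(pi*3.35/0.04243281)^2
G = 31988.1424 (linear)
G = 10*log10(31988.1424) = 45.0499 dBi

45.0499 dBi


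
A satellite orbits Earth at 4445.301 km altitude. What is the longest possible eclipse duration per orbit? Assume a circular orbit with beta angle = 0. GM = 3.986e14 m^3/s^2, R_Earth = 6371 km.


r = 10816.3010 km
T = 186.5856 min
Eclipse fraction = arcsin(R_E/r)/pi = arcsin(6371.0000/10816.3010)/pi
= arcsin(0.5890184)/pi = 0.2004854
Eclipse duration = 0.2004854 * 186.5856 = 37.4077 min

37.4077 minutes


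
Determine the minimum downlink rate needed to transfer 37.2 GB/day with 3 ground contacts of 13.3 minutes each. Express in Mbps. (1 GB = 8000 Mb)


total contact time = 3 * 13.3 * 60 = 2394.0000 s
data = 37.2 GB = 297600.0000 Mb
rate = 297600.0000 / 2394.0000 = 124.3108 Mbps

124.3108 Mbps


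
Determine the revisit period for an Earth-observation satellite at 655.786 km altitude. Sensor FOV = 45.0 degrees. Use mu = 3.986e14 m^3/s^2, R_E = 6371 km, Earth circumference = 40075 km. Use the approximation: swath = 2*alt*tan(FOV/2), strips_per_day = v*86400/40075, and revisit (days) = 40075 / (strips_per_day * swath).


swath = 2*655.786*tan(0.3926991) = 543.2709 km
v = sqrt(mu/r) = 7531.6527 m/s = 7.5317 km/s
strips/day = v*86400/40075 = 7.5317*86400/40075 = 16.2379
coverage/day = strips * swath = 16.2379 * 543.2709 = 8821.5916 km
revisit = 40075 / 8821.5916 = 4.5428 days

4.5428 days


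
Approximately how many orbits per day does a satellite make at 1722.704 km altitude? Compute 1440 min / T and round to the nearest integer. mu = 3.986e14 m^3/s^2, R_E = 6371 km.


r = 8.093704e+06 m
T = 2*pi*sqrt(r^3/mu) = 7246.5651 s = 120.7761 min
revs/day = 1440 / 120.7761 = 11.9229
Rounded: 12 revolutions per day

12 revolutions per day


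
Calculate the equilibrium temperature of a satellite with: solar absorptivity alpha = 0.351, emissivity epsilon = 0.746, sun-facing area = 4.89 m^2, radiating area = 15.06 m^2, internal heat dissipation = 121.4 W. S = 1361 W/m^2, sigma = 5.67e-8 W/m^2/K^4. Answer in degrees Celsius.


Numerator = alpha*S*A_sun + Q_int = 0.351*1361*4.89 + 121.4 = 2457.4068 W
Denominator = eps*sigma*A_rad = 0.746*5.67e-8*15.06 = 6.3701089e-07 W/K^4
T^4 = 3.8577155e+09 K^4
T = 249.2198 K = -23.9302 C

-23.9302 degrees Celsius


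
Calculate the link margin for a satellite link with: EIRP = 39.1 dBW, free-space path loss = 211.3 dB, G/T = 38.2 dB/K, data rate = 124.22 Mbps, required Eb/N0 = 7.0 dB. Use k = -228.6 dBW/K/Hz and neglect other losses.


C/N0 = EIRP - FSPL + G/T - k = 39.1 - 211.3 + 38.2 - (-228.6)
C/N0 = 94.6000 dB-Hz
R_b = 124.22 Mbps = 1.2422e+08 bps -> 10*log10(R_b) = 80.9419 dB-Hz
Eb/N0 = C/N0 - 10*log10(R_b) = 94.6000 - 80.9419 = 13.6581 dB
Margin = Eb/N0 - Eb/N0_req = 13.6581 - 7.0 = 6.6581 dB (link closes)

6.6581 dB


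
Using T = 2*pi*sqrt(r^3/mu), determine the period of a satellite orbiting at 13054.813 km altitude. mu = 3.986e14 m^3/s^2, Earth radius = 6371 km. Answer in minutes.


r = 19425.8130 km = 1.9425813e+07 m
T = 2*pi*sqrt(r^3/mu) = 2*pi*sqrt(7.3305677e+21 / 3.986e14)
T = 26945.1141 s = 449.0852 min

449.0852 minutes


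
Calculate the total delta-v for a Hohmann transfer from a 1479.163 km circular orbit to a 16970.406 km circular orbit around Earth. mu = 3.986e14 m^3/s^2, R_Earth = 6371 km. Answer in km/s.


r1 = 7850.1630 km = 7.850163e+06 m
r2 = 23341.4060 km = 2.3341406e+07 m
dv1 = sqrt(mu/r1)*(sqrt(2*r2/(r1+r2)) - 1) = 1591.7156 m/s
dv2 = sqrt(mu/r2)*(1 - sqrt(2*r1/(r1+r2))) = 1200.5825 m/s
total dv = |dv1| + |dv2| = 1591.7156 + 1200.5825 = 2792.2981 m/s = 2.7923 km/s

2.7923 km/s


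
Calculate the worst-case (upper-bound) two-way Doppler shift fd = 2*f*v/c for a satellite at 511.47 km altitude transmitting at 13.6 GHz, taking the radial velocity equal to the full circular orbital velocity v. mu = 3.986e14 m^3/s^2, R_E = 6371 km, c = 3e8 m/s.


r = 6.88247e+06 m
v = sqrt(mu/r) = 7610.2072 m/s (worst-case radial velocity)
f = 13.6 GHz = 1.36e+10 Hz
fd = 2*f*v/c = 2*1.36e+10*7610.2072/3.0e+08
fd = 689992.1232 Hz

689992.1232 Hz


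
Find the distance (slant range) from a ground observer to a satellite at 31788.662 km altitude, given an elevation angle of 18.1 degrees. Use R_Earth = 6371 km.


h = 31788.662 km, el = 18.1 deg
d = -R_E*sin(el) + sqrt((R_E*sin(el))^2 + 2*R_E*h + h^2)
d = -6371.0000*sin(0.3159046) + sqrt((6371.0000*0.3106764)^2 + 2*6371.0000*31788.662 + 31788.662^2)
d = 35696.7719 km

35696.7719 km


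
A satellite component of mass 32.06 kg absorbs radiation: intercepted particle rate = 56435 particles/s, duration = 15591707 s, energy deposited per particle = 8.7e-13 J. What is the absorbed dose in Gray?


Total energy deposited = rate * time * E_per
  = 56435 * 15591707 * 8.7e-13 = 0.7655286 J
Dose = E_total / mass = 0.7655286 / 32.06
Dose = 0.023878 Gy

0.0239 Gy


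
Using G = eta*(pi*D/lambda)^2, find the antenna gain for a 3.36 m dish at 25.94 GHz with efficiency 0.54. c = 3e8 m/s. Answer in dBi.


lambda = c/f = 3e8 / 2.594e+10 = 0.01156515 m
G = eta*(pi*D/lambda)^2 = 0.54*(pi*3.36/0.01156515)^2
G = 449851.8326 (linear)
G = 10*log10(449851.8326) = 56.5307 dBi

56.5307 dBi


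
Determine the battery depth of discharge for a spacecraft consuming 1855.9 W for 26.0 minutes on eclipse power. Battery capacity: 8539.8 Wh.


E_used = P * t / 60 = 1855.9 * 26.0 / 60 = 804.2233 Wh
DOD = E_used / E_total * 100 = 804.2233 / 8539.8 * 100
DOD = 9.4174 %

9.4174 %


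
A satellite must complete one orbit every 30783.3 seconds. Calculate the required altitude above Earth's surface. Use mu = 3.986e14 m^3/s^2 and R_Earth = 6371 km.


T = 30783.3 s
r = (mu*T^2/(4*pi^2))^(1/3) = (3.986e14 * 30783.3^2 / (4*pi^2))^(1/3)
r = 2.1229314e+07 m = 21229.3144 km
alt = r - R_E = 21229.3144 - 6371 = 14858.3144 km

14858.3144 km


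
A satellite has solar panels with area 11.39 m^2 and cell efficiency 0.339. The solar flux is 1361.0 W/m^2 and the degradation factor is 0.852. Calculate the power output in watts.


P = area * eta * S * degradation
P = 11.39 * 0.339 * 1361.0 * 0.852
P = 4477.3510 W

4477.3510 W


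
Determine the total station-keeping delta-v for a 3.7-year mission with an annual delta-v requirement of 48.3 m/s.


dV = rate * years = 48.3 * 3.7
dV = 178.7100 m/s

178.7100 m/s


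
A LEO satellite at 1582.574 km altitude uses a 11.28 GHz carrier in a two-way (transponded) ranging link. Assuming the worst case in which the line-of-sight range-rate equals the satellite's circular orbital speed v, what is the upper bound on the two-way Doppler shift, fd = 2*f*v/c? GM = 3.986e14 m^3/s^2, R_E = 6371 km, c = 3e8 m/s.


r = 7.953574e+06 m
v = sqrt(mu/r) = 7079.2538 m/s (worst-case radial velocity)
f = 11.28 GHz = 1.128e+10 Hz
fd = 2*f*v/c = 2*1.128e+10*7079.2538/3.0e+08
fd = 532359.8876 Hz

532359.8876 Hz


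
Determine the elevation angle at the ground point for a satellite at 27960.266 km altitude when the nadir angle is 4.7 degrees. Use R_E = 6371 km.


r = R_E + alt = 34331.2660 km
Law of sines in the satellite / Earth-center / ground-point triangle:
  sin(nadir)/R_E = sin(90 + el)/r  =>  cos(el) = (r/R_E)*sin(nadir)
cos(el) = (34331.2660 / 6371.0000) * sin(4.7 deg) = 0.4415402
el = arccos(0.4415402) = 63.7978 deg
(Earth-central angle = 90 - nadir - el = 21.5022 deg)

63.7978 degrees


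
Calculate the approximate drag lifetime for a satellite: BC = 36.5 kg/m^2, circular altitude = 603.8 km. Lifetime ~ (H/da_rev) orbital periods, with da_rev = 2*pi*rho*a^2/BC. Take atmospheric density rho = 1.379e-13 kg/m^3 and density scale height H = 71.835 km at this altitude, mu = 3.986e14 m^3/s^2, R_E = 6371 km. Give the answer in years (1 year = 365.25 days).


a = R_E + alt = 6974.8000 km = 6.9748e+06 m
da_rev = 2*pi*rho*a^2/BC = 2*pi*1.379e-13*(6.9748e+06)^2/36.5 = 1.154821 m per revolution
N = H/da_rev = 71835.0000 m / 1.154821 m = 62204.4291 revolutions
P = 2*pi*sqrt(a^3/mu) = 5797.0742 s
lifetime = N*P = 62204.4291 * 5797.0742 = 3.6060369e+08 s = 4173.6538 days
years = 4173.6538 / 365.25 = 11.4268 years

11.4268 years


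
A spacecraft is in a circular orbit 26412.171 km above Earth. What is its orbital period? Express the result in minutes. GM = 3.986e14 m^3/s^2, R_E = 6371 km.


r = 32783.1710 km = 3.2783171e+07 m
T = 2*pi*sqrt(r^3/mu) = 2*pi*sqrt(3.5233264e+22 / 3.986e14)
T = 59072.8140 s = 984.5469 min

984.5469 minutes


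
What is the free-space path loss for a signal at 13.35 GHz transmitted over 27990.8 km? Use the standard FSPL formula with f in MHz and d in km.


f = 13.35 GHz = 13350.0000 MHz
d = 27990.8 km
FSPL = 32.44 + 20*log10(13350.0000) + 20*log10(27990.8)
FSPL = 32.44 + 82.5096 + 88.9403
FSPL = 203.8899 dB

203.8899 dB


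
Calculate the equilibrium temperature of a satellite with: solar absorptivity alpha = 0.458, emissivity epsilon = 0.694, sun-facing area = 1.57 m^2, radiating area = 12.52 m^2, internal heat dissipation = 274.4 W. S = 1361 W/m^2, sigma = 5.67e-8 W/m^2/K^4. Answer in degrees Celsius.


Numerator = alpha*S*A_sun + Q_int = 0.458*1361*1.57 + 274.4 = 1253.0407 W
Denominator = eps*sigma*A_rad = 0.694*5.67e-8*12.52 = 4.926595e-07 W/K^4
T^4 = 2.5434213e+09 K^4
T = 224.5715 K = -48.5785 C

-48.5785 degrees Celsius


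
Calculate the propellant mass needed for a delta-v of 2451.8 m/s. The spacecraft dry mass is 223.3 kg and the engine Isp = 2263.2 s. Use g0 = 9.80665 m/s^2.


ve = Isp * g0 = 2263.2 * 9.80665 = 22194.410280 m/s
mass ratio = exp(dv/ve) = exp(2451.8/22194.410280) = 1.11680201
m_prop = m_dry * (mr - 1) = 223.3 * (1.11680201 - 1)
m_prop = 26.0819 kg

26.0819 kg


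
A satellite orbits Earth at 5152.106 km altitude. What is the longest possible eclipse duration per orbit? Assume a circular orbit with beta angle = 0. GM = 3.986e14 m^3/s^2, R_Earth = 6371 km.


r = 11523.1060 km
T = 205.1702 min
Eclipse fraction = arcsin(R_E/r)/pi = arcsin(6371.0000/11523.1060)/pi
= arcsin(0.5528891)/pi = 0.1864747
Eclipse duration = 0.1864747 * 205.1702 = 38.2591 min

38.2591 minutes


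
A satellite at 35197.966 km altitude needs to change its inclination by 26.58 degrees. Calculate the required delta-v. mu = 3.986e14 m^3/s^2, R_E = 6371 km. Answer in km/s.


r = 41568.9660 km = 4.1568966e+07 m
V = sqrt(mu/r) = 3096.5923 m/s
di = 26.58 deg = 0.4639085 rad
dV = 2*V*sin(di/2) = 2*3096.5923*sin(0.2319543)
dV = 1423.6886 m/s = 1.4237 km/s

1.4237 km/s


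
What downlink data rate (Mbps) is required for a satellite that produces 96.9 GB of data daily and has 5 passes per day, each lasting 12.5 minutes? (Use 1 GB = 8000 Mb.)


total contact time = 5 * 12.5 * 60 = 3750.0000 s
data = 96.9 GB = 775200.0000 Mb
rate = 775200.0000 / 3750.0000 = 206.7200 Mbps

206.7200 Mbps


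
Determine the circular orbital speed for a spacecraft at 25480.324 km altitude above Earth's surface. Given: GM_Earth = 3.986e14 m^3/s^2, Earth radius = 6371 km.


r = R_E + alt = 6371.0 + 25480.324 = 31851.3240 km = 3.1851324e+07 m
v = sqrt(mu/r) = sqrt(3.986e14 / 3.1851324e+07) = 3537.5689 m/s = 3.5376 km/s

3.5376 km/s


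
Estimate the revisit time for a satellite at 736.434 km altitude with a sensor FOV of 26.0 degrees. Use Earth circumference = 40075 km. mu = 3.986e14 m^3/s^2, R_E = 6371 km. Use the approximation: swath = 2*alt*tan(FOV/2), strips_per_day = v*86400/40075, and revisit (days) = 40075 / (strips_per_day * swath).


swath = 2*736.434*tan(0.2268928) = 340.0384 km
v = sqrt(mu/r) = 7488.8000 m/s = 7.4888 km/s
strips/day = v*86400/40075 = 7.4888*86400/40075 = 16.1455
coverage/day = strips * swath = 16.1455 * 340.0384 = 5490.1014 km
revisit = 40075 / 5490.1014 = 7.2995 days

7.2995 days


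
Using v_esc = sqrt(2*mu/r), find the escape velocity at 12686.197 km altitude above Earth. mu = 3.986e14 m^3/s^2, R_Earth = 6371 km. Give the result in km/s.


r = 6371.0 + 12686.197 = 19057.1970 km = 1.9057197e+07 m
v_esc = sqrt(2*mu/r) = sqrt(2*3.986e14 / 1.9057197e+07)
v_esc = 6467.7635 m/s = 6.4678 km/s

6.4678 km/s


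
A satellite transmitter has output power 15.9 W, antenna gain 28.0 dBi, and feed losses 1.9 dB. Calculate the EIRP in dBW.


Pt = 15.9 W = 12.0140 dBW
EIRP = Pt_dBW + Gt - losses = 12.0140 + 28.0 - 1.9 = 38.1140 dBW

38.1140 dBW


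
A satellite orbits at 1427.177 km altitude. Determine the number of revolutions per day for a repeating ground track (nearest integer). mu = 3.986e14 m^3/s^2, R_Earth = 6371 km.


r = 7.798177e+06 m
T = 2*pi*sqrt(r^3/mu) = 6853.3175 s = 114.2220 min
revs/day = 1440 / 114.2220 = 12.6070
Rounded: 13 revolutions per day

13 revolutions per day


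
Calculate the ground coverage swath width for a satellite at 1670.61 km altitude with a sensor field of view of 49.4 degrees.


FOV = 49.4 deg = 0.8621927 rad
swath = 2 * alt * tan(FOV/2) = 2 * 1670.61 * tan(0.4310963)
swath = 2 * 1670.61 * 0.4599486
swath = 1536.7895 km

1536.7895 km


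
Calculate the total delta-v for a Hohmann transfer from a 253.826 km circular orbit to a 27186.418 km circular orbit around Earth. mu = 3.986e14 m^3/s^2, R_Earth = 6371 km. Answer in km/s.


r1 = 6624.8260 km = 6.624826e+06 m
r2 = 33557.4180 km = 3.3557418e+07 m
dv1 = sqrt(mu/r1)*(sqrt(2*r2/(r1+r2)) - 1) = 2267.9719 m/s
dv2 = sqrt(mu/r2)*(1 - sqrt(2*r1/(r1+r2))) = 1467.4065 m/s
total dv = |dv1| + |dv2| = 2267.9719 + 1467.4065 = 3735.3784 m/s = 3.7354 km/s

3.7354 km/s


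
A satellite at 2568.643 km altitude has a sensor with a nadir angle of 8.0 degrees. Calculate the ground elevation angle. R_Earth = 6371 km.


r = R_E + alt = 8939.6430 km
Law of sines in the satellite / Earth-center / ground-point triangle:
  sin(nadir)/R_E = sin(90 + el)/r  =>  cos(el) = (r/R_E)*sin(nadir)
cos(el) = (8939.6430 / 6371.0000) * sin(8.0 deg) = 0.1952845
el = arccos(0.1952845) = 78.7387 deg
(Earth-central angle = 90 - nadir - el = 3.2613 deg)

78.7387 degrees


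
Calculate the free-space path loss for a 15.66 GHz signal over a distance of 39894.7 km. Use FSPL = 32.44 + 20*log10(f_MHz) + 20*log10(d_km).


f = 15.66 GHz = 15660.0000 MHz
d = 39894.7 km
FSPL = 32.44 + 20*log10(15660.0000) + 20*log10(39894.7)
FSPL = 32.44 + 83.8958 + 92.0183
FSPL = 208.3541 dB

208.3541 dB


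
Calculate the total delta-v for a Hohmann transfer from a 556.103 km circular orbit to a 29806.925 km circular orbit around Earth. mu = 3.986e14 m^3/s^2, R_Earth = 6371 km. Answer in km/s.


r1 = 6927.1030 km = 6.927103e+06 m
r2 = 36177.9250 km = 3.6177925e+07 m
dv1 = sqrt(mu/r1)*(sqrt(2*r2/(r1+r2)) - 1) = 2242.3617 m/s
dv2 = sqrt(mu/r2)*(1 - sqrt(2*r1/(r1+r2))) = 1437.5015 m/s
total dv = |dv1| + |dv2| = 2242.3617 + 1437.5015 = 3679.8632 m/s = 3.6799 km/s

3.6799 km/s


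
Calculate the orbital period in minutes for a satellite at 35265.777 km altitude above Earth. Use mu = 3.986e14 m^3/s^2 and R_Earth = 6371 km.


r = 41636.7770 km = 4.1636777e+07 m
T = 2*pi*sqrt(r^3/mu) = 2*pi*sqrt(7.2182399e+22 / 3.986e14)
T = 84552.5827 s = 1409.2097 min

1409.2097 minutes


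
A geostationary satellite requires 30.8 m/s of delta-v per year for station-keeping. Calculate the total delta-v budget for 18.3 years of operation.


dV = rate * years = 30.8 * 18.3
dV = 563.6400 m/s

563.6400 m/s


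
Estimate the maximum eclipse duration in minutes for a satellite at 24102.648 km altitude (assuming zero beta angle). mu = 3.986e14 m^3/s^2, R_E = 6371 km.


r = 30473.6480 km
T = 882.3617 min
Eclipse fraction = arcsin(R_E/r)/pi = arcsin(6371.0000/30473.6480)/pi
= arcsin(0.2090659)/pi = 0.06704231
Eclipse duration = 0.06704231 * 882.3617 = 59.1556 min

59.1556 minutes


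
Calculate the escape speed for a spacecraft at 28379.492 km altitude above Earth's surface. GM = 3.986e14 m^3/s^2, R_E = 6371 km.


r = 6371.0 + 28379.492 = 34750.4920 km = 3.4750492e+07 m
v_esc = sqrt(2*mu/r) = sqrt(2*3.986e14 / 3.4750492e+07)
v_esc = 4789.6432 m/s = 4.7896 km/s

4.7896 km/s


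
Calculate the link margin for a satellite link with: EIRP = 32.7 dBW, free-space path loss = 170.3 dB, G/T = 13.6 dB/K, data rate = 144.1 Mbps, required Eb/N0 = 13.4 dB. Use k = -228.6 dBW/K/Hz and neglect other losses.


C/N0 = EIRP - FSPL + G/T - k = 32.7 - 170.3 + 13.6 - (-228.6)
C/N0 = 104.6000 dB-Hz
R_b = 144.1 Mbps = 1.441e+08 bps -> 10*log10(R_b) = 81.5866 dB-Hz
Eb/N0 = C/N0 - 10*log10(R_b) = 104.6000 - 81.5866 = 23.0134 dB
Margin = Eb/N0 - Eb/N0_req = 23.0134 - 13.4 = 9.6134 dB (link closes)

9.6134 dB


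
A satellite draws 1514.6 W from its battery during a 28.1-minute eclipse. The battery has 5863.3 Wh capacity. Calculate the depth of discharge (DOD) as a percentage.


E_used = P * t / 60 = 1514.6 * 28.1 / 60 = 709.3377 Wh
DOD = E_used / E_total * 100 = 709.3377 / 5863.3 * 100
DOD = 12.0979 %

12.0979 %


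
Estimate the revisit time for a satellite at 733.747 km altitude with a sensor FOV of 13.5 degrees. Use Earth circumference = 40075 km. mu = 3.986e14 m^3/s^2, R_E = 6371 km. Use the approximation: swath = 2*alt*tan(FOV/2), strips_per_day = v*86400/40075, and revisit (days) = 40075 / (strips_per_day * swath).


swath = 2*733.747*tan(0.1178097) = 173.6894 km
v = sqrt(mu/r) = 7490.2159 m/s = 7.4902 km/s
strips/day = v*86400/40075 = 7.4902*86400/40075 = 16.1486
coverage/day = strips * swath = 16.1486 * 173.6894 = 2804.8379 km
revisit = 40075 / 2804.8379 = 14.2878 days

14.2878 days


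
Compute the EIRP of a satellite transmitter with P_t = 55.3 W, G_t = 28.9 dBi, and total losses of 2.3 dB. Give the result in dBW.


Pt = 55.3 W = 17.4273 dBW
EIRP = Pt_dBW + Gt - losses = 17.4273 + 28.9 - 2.3 = 44.0273 dBW

44.0273 dBW


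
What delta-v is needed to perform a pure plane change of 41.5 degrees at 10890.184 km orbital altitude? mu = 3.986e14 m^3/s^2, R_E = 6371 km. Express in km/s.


r = 17261.1840 km = 1.7261184e+07 m
V = sqrt(mu/r) = 4805.4422 m/s
di = 41.5 deg = 0.7243116 rad
dV = 2*V*sin(di/2) = 2*4805.4422*sin(0.3621558)
dV = 3405.0502 m/s = 3.4051 km/s

3.4051 km/s


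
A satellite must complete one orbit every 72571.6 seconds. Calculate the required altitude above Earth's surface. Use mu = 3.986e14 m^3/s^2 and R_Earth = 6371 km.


T = 72571.6 s
r = (mu*T^2/(4*pi^2))^(1/3) = (3.986e14 * 72571.6^2 / (4*pi^2))^(1/3)
r = 3.7604255e+07 m = 37604.2546 km
alt = r - R_E = 37604.2546 - 6371 = 31233.2546 km

31233.2546 km


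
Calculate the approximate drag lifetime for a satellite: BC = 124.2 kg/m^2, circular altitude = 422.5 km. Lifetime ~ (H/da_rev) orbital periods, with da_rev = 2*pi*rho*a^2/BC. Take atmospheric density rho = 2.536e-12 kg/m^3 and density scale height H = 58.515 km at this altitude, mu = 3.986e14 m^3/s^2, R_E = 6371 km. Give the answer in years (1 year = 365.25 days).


a = R_E + alt = 6793.5000 km = 6.7935e+06 m
da_rev = 2*pi*rho*a^2/BC = 2*pi*2.536e-12*(6.7935e+06)^2/124.2 = 5.920995 m per revolution
N = H/da_rev = 58515.0000 m / 5.920995 m = 9882.6298 revolutions
P = 2*pi*sqrt(a^3/mu) = 5572.5194 s
lifetime = N*P = 9882.6298 * 5572.5194 = 5.5071147e+07 s = 637.3975 days
years = 637.3975 / 365.25 = 1.7451 years

1.7451 years


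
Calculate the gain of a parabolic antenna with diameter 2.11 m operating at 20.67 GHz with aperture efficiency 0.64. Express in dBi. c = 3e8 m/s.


lambda = c/f = 3e8 / 2.067e+10 = 0.01451379 m
G = eta*(pi*D/lambda)^2 = 0.64*(pi*2.11/0.01451379)^2
G = 133500.5558 (linear)
G = 10*log10(133500.5558) = 51.2548 dBi

51.2548 dBi


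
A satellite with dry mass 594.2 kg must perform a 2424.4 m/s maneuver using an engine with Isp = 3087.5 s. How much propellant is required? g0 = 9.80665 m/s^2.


ve = Isp * g0 = 3087.5 * 9.80665 = 30278.031875 m/s
mass ratio = exp(dv/ve) = exp(2424.4/30278.031875) = 1.08336426
m_prop = m_dry * (mr - 1) = 594.2 * (1.08336426 - 1)
m_prop = 49.5350 kg

49.5350 kg


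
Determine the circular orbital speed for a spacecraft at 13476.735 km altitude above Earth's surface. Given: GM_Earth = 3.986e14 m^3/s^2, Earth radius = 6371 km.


r = R_E + alt = 6371.0 + 13476.735 = 19847.7350 km = 1.9847735e+07 m
v = sqrt(mu/r) = sqrt(3.986e14 / 1.9847735e+07) = 4481.3944 m/s = 4.4814 km/s

4.4814 km/s


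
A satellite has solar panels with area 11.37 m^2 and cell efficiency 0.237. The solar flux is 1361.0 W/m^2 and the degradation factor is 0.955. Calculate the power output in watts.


P = area * eta * S * degradation
P = 11.37 * 0.237 * 1361.0 * 0.955
P = 3502.4368 W

3502.4368 W


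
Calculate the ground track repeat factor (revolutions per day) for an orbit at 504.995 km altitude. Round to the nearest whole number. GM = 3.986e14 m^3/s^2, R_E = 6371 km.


r = 6.875995e+06 m
T = 2*pi*sqrt(r^3/mu) = 5674.3295 s = 94.5722 min
revs/day = 1440 / 94.5722 = 15.2265
Rounded: 15 revolutions per day

15 revolutions per day


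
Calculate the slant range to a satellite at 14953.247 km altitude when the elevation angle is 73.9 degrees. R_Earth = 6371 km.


h = 14953.247 km, el = 73.9 deg
d = -R_E*sin(el) + sqrt((R_E*sin(el))^2 + 2*R_E*h + h^2)
d = -6371.0000*sin(1.2898) + sqrt((6371.0000*0.9607792)^2 + 2*6371.0000*14953.247 + 14953.247^2)
d = 15129.8061 km

15129.8061 km


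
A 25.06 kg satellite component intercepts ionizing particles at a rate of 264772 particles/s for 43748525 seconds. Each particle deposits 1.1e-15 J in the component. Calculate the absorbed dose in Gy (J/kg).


Total energy deposited = rate * time * E_per
  = 264772 * 43748525 * 1.1e-15 = 0.01274172 J
Dose = E_total / mass = 0.01274172 / 25.06
Dose = 5.0844864e-04 Gy

5.0845e-04 Gy


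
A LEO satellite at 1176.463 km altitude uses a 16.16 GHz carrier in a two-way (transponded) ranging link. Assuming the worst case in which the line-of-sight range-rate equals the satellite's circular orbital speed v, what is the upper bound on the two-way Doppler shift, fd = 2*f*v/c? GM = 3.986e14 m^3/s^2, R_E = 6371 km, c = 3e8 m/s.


r = 7.547463e+06 m
v = sqrt(mu/r) = 7267.2174 m/s (worst-case radial velocity)
f = 16.16 GHz = 1.616e+10 Hz
fd = 2*f*v/c = 2*1.616e+10*7267.2174/3.0e+08
fd = 782921.5518 Hz

782921.5518 Hz


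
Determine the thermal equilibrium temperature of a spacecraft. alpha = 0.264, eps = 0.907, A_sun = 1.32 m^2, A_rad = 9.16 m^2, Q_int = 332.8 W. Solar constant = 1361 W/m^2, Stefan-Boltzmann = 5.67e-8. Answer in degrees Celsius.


Numerator = alpha*S*A_sun + Q_int = 0.264*1361*1.32 + 332.8 = 807.0813 W
Denominator = eps*sigma*A_rad = 0.907*5.67e-8*9.16 = 4.710704e-07 W/K^4
T^4 = 1.7132923e+09 K^4
T = 203.4501 K = -69.6999 C

-69.6999 degrees Celsius


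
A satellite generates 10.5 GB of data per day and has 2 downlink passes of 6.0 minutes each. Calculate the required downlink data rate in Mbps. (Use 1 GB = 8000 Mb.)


total contact time = 2 * 6.0 * 60 = 720.0000 s
data = 10.5 GB = 84000.0000 Mb
rate = 84000.0000 / 720.0000 = 116.6667 Mbps

116.6667 Mbps


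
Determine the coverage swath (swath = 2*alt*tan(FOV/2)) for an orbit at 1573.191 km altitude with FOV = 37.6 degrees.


FOV = 37.6 deg = 0.6562438 rad
swath = 2 * alt * tan(FOV/2) = 2 * 1573.191 * tan(0.3281219)
swath = 2 * 1573.191 * 0.3404278
swath = 1071.1158 km

1071.1158 km


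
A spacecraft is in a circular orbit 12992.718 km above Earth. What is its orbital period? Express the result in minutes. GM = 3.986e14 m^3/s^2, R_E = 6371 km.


r = 19363.7180 km = 1.9363718e+07 m
T = 2*pi*sqrt(r^3/mu) = 2*pi*sqrt(7.2604953e+21 / 3.986e14)
T = 26816.0215 s = 446.9337 min

446.9337 minutes


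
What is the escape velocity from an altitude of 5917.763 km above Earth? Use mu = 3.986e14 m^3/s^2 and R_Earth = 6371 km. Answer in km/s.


r = 6371.0 + 5917.763 = 12288.7630 km = 1.2288763e+07 m
v_esc = sqrt(2*mu/r) = sqrt(2*3.986e14 / 1.2288763e+07)
v_esc = 8054.3326 m/s = 8.0543 km/s

8.0543 km/s


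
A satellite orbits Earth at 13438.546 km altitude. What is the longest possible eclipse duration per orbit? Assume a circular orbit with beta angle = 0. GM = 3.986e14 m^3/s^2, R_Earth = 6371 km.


r = 19809.5460 km
T = 462.4574 min
Eclipse fraction = arcsin(R_E/r)/pi = arcsin(6371.0000/19809.5460)/pi
= arcsin(0.3216126)/pi = 0.1042249
Eclipse duration = 0.1042249 * 462.4574 = 48.1996 min

48.1996 minutes


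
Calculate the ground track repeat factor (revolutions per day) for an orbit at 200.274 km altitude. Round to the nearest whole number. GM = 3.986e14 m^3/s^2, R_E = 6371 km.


r = 6.571274e+06 m
T = 2*pi*sqrt(r^3/mu) = 5301.3391 s = 88.3557 min
revs/day = 1440 / 88.3557 = 16.2978
Rounded: 16 revolutions per day

16 revolutions per day


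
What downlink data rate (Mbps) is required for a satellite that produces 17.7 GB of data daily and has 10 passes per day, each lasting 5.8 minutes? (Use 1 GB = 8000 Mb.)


total contact time = 10 * 5.8 * 60 = 3480.0000 s
data = 17.7 GB = 141600.0000 Mb
rate = 141600.0000 / 3480.0000 = 40.6897 Mbps

40.6897 Mbps


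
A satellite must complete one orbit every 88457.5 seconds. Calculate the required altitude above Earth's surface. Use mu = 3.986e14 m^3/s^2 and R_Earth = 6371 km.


T = 88457.5 s
r = (mu*T^2/(4*pi^2))^(1/3) = (3.986e14 * 88457.5^2 / (4*pi^2))^(1/3)
r = 4.2909056e+07 m = 42909.0560 km
alt = r - R_E = 42909.0560 - 6371 = 36538.0560 km

36538.0560 km


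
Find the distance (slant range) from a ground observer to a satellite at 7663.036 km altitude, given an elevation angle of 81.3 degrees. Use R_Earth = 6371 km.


h = 7663.036 km, el = 81.3 deg
d = -R_E*sin(el) + sqrt((R_E*sin(el))^2 + 2*R_E*h + h^2)
d = -6371.0000*sin(1.4190) + sqrt((6371.0000*0.9884939)^2 + 2*6371.0000*7663.036 + 7663.036^2)
d = 7703.2155 km

7703.2155 km
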